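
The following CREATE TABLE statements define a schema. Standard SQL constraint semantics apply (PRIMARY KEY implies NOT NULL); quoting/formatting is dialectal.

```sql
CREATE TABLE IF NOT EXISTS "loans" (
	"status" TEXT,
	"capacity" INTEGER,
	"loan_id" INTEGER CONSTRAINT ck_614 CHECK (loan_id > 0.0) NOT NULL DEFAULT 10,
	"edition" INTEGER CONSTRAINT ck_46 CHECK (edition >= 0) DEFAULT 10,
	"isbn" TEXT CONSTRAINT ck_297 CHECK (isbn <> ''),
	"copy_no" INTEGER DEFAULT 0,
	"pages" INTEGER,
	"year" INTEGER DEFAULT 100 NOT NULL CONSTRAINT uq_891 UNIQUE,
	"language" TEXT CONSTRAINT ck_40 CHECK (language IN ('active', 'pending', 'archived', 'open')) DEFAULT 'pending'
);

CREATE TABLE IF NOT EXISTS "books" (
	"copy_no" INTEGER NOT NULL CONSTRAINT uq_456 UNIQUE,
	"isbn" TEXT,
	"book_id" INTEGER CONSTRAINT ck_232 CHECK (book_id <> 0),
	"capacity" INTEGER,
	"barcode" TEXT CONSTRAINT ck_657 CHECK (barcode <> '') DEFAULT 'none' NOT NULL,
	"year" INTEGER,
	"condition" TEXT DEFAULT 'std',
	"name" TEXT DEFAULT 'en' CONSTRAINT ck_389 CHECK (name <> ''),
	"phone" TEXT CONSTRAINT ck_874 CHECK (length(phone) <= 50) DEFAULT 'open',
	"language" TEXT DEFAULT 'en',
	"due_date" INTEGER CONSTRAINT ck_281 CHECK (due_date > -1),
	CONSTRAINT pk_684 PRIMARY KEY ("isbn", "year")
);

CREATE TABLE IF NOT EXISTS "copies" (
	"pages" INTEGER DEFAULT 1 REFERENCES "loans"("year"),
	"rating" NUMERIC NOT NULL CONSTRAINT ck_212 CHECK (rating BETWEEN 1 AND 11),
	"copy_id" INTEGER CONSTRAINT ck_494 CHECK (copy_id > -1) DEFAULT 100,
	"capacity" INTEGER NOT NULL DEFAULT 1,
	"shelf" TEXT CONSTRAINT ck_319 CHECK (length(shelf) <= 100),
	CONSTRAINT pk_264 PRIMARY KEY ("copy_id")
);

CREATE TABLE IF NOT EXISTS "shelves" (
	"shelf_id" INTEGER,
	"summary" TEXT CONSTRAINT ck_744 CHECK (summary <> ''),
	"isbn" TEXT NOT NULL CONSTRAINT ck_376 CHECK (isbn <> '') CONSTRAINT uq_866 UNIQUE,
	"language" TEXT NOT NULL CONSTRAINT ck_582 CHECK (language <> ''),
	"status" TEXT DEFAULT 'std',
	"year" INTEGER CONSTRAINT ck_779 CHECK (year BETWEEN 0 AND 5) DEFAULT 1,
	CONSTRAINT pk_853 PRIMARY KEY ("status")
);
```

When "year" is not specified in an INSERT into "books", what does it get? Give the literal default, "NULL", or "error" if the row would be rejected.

error

year has no DEFAULT clause.
Omitting it would insert NULL, but it is part of the PRIMARY KEY, so the INSERT fails.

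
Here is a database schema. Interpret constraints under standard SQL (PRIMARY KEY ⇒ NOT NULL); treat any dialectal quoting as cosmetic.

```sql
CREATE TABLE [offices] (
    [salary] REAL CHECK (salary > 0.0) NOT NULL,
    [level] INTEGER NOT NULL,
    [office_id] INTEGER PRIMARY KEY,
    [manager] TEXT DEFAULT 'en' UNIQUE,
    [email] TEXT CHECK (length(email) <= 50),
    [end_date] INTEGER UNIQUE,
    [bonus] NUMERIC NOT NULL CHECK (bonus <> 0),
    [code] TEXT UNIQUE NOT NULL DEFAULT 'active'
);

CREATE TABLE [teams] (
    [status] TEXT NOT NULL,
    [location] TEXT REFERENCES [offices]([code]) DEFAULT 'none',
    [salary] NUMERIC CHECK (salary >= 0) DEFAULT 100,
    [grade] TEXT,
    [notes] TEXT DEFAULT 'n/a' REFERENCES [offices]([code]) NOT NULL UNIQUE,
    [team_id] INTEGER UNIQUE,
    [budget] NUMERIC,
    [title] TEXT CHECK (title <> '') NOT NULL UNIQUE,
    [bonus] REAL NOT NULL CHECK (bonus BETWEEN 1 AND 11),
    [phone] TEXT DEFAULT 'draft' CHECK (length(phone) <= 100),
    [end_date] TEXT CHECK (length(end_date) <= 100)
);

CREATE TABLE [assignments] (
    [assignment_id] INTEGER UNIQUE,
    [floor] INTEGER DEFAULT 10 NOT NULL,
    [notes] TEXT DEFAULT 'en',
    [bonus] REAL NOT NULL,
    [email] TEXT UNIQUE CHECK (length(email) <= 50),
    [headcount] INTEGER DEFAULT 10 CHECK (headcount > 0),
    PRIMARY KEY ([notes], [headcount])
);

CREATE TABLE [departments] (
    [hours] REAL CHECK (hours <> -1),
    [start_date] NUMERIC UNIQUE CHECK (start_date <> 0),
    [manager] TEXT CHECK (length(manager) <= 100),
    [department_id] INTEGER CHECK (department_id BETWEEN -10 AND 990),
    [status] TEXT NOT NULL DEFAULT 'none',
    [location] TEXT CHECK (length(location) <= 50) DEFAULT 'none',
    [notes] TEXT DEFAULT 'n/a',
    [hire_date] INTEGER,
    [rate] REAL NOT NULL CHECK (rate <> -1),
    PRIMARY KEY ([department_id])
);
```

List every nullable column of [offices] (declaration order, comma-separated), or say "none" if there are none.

manager, email, end_date

- salary: declared NOT NULL → not nullable.
- level: declared NOT NULL → not nullable.
- office_id: part of the PRIMARY KEY, which implies NOT NULL → not nullable.
- manager: UNIQUE does not imply NOT NULL → nullable.
- email: CHECK does not forbid NULL (a CHECK constraint passes when its expression is NULL) → nullable.
- end_date: UNIQUE does not imply NOT NULL → nullable.
- bonus: declared NOT NULL → not nullable.
- code: declared NOT NULL → not nullable.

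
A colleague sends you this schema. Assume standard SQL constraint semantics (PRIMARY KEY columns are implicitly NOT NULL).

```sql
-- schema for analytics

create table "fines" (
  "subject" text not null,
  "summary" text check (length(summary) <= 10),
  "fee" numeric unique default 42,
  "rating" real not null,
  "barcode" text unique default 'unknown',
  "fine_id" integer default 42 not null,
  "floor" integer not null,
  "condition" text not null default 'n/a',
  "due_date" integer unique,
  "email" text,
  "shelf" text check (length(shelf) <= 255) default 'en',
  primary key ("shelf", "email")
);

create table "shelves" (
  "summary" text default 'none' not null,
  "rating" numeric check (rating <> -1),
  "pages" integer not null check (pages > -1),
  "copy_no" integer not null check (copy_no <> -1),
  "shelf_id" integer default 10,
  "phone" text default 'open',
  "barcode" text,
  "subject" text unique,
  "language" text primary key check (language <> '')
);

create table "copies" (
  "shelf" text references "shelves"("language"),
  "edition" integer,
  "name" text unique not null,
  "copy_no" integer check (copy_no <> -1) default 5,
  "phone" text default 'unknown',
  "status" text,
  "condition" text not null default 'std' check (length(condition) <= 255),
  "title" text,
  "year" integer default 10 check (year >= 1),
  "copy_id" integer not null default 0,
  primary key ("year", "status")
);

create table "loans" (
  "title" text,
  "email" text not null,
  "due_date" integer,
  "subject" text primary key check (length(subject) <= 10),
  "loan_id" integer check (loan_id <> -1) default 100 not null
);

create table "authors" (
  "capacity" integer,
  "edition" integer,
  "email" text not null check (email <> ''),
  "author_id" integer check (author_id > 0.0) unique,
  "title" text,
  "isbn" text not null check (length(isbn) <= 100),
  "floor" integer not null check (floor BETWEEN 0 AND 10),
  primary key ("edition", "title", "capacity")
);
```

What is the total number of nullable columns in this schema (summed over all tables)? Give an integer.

fines: 4 nullable (summary, fee, barcode, due_date — PK (shelf, email) and explicit NOT NULL columns excluded).
shelves: 5 nullable (rating, shelf_id, phone, barcode, subject — PK (language) and explicit NOT NULL columns excluded).
copies: 5 nullable (shelf, edition, copy_no, phone, title — PK (year, status) and explicit NOT NULL columns excluded).
loans: 2 nullable (title, due_date — PK (subject) and explicit NOT NULL columns excluded).
authors: 1 nullable (author_id — PK (edition, title, capacity) and explicit NOT NULL columns excluded).
Total: 4 + 5 + 5 + 2 + 1 = 17.

17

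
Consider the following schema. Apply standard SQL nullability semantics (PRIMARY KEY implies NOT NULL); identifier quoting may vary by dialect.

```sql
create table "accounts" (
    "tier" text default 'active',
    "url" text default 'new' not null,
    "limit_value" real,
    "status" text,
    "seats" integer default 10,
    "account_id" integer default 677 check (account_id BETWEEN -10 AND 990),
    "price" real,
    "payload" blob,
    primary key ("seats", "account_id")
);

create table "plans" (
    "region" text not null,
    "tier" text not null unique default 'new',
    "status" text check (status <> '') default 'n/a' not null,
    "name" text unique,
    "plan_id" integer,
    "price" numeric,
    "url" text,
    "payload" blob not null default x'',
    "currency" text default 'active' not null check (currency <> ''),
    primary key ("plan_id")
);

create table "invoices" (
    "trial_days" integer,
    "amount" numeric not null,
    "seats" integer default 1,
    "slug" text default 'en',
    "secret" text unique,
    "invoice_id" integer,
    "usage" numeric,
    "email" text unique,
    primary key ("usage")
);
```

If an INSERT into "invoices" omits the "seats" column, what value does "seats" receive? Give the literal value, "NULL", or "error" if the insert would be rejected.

seats has an explicit DEFAULT 1.
When the column is omitted from an INSERT, that default is used.

1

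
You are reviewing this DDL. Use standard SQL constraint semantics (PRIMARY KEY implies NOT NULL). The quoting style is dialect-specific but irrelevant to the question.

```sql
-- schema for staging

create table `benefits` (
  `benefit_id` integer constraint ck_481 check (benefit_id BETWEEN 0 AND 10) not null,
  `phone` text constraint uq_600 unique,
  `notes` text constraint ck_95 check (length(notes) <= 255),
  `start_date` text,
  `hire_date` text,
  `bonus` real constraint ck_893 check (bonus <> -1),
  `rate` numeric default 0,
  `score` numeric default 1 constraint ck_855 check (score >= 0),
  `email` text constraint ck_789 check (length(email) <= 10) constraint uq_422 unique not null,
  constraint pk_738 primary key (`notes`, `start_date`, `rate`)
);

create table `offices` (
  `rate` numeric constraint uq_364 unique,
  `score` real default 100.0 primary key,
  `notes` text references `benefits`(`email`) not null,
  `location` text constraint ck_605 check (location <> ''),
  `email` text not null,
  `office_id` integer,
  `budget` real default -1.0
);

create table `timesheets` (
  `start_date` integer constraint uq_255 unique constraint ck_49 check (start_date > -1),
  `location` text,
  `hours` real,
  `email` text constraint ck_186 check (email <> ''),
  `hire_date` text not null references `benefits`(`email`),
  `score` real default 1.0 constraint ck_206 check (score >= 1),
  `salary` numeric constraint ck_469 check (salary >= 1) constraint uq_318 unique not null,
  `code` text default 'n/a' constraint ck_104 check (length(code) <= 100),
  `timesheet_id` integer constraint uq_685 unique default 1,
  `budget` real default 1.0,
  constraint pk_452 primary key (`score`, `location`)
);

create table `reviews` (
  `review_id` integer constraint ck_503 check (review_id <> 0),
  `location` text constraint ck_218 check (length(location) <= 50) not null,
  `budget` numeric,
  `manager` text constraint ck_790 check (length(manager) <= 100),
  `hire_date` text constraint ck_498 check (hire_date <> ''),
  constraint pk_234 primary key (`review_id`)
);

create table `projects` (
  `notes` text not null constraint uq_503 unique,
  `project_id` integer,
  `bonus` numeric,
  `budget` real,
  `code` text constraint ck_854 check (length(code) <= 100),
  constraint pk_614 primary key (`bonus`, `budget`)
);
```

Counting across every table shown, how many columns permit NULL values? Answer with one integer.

benefits: 4 nullable (phone, hire_date, bonus, score — PK (notes, start_date, rate) and explicit NOT NULL columns excluded).
offices: 4 nullable (rate, location, office_id, budget — PK (score) and explicit NOT NULL columns excluded).
timesheets: 6 nullable (start_date, hours, email, code, timesheet_id, budget — PK (score, location) and explicit NOT NULL columns excluded).
reviews: 3 nullable (budget, manager, hire_date — PK (review_id) and explicit NOT NULL columns excluded).
projects: 2 nullable (project_id, code — PK (bonus, budget) and explicit NOT NULL columns excluded).
Total: 4 + 4 + 6 + 3 + 2 = 19.

19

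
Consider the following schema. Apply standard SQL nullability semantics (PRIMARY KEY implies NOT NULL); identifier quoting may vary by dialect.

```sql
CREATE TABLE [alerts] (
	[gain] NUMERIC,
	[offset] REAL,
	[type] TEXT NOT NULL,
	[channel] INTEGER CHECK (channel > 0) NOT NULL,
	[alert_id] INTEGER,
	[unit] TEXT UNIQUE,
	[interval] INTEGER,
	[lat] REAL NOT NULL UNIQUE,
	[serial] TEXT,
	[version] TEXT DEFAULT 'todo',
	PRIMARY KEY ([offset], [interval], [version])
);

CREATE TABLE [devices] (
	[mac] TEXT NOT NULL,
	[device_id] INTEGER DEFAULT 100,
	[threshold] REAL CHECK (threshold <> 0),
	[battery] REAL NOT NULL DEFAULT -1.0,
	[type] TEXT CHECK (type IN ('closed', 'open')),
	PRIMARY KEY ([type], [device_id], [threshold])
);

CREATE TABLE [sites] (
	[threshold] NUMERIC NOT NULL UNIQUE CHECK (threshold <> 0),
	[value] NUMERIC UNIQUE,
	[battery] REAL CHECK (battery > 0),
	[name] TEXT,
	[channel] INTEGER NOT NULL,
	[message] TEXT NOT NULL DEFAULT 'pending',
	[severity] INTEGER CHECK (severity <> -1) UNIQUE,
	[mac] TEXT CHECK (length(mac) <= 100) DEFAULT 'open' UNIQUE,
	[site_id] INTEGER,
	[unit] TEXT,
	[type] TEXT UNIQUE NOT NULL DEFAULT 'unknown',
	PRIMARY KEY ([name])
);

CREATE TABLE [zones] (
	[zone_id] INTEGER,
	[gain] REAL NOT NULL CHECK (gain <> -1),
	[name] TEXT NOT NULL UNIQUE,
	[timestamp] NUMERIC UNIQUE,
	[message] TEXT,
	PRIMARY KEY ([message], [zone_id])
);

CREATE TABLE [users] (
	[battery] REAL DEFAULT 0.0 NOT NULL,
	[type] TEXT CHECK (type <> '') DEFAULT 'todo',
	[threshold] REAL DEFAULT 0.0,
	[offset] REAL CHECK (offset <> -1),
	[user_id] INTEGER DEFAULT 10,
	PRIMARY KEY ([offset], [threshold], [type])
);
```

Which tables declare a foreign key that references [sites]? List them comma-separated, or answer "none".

No REFERENCES clause anywhere in the schema names sites.

none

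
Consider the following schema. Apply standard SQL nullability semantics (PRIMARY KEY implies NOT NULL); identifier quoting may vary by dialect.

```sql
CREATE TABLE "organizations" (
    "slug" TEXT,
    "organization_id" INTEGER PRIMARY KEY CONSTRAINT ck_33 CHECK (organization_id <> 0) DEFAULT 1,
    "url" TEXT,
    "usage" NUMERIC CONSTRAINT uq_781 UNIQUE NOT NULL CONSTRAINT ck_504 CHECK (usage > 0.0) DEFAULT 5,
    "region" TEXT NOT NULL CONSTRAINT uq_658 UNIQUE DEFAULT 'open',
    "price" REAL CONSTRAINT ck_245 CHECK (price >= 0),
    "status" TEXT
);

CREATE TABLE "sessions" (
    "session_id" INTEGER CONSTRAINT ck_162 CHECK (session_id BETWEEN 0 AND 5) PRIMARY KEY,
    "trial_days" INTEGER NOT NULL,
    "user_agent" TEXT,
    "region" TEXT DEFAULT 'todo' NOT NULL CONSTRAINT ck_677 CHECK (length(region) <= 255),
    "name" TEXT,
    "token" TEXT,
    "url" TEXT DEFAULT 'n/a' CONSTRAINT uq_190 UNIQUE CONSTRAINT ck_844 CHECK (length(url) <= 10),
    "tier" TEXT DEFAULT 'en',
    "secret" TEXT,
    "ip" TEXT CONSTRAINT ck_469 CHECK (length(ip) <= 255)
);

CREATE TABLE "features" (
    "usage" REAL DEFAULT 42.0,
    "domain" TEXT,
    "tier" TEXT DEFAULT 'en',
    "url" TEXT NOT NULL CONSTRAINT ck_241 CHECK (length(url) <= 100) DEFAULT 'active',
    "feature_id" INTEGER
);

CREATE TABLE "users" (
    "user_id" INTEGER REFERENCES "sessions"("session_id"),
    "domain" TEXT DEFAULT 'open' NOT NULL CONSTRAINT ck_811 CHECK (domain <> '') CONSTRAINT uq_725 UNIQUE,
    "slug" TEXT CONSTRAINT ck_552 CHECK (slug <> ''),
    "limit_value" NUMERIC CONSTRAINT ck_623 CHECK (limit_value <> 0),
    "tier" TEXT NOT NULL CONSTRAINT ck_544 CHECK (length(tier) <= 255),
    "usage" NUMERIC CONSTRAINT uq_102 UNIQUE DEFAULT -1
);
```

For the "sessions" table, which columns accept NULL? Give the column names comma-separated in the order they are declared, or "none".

user_agent, name, token, url, tier, secret, ip

- session_id: part of the PRIMARY KEY, which implies NOT NULL → not nullable.
- trial_days: declared NOT NULL → not nullable.
- user_agent: no NOT NULL constraint applies → nullable.
- region: declared NOT NULL → not nullable.
- name: no NOT NULL constraint applies → nullable.
- token: no NOT NULL constraint applies → nullable.
- url: CHECK does not forbid NULL (a CHECK constraint passes when its expression is NULL) → nullable.
- tier: DEFAULT only fills an omitted column; an explicit NULL is still allowed → nullable.
- secret: no NOT NULL constraint applies → nullable.
- ip: CHECK does not forbid NULL (a CHECK constraint passes when its expression is NULL) → nullable.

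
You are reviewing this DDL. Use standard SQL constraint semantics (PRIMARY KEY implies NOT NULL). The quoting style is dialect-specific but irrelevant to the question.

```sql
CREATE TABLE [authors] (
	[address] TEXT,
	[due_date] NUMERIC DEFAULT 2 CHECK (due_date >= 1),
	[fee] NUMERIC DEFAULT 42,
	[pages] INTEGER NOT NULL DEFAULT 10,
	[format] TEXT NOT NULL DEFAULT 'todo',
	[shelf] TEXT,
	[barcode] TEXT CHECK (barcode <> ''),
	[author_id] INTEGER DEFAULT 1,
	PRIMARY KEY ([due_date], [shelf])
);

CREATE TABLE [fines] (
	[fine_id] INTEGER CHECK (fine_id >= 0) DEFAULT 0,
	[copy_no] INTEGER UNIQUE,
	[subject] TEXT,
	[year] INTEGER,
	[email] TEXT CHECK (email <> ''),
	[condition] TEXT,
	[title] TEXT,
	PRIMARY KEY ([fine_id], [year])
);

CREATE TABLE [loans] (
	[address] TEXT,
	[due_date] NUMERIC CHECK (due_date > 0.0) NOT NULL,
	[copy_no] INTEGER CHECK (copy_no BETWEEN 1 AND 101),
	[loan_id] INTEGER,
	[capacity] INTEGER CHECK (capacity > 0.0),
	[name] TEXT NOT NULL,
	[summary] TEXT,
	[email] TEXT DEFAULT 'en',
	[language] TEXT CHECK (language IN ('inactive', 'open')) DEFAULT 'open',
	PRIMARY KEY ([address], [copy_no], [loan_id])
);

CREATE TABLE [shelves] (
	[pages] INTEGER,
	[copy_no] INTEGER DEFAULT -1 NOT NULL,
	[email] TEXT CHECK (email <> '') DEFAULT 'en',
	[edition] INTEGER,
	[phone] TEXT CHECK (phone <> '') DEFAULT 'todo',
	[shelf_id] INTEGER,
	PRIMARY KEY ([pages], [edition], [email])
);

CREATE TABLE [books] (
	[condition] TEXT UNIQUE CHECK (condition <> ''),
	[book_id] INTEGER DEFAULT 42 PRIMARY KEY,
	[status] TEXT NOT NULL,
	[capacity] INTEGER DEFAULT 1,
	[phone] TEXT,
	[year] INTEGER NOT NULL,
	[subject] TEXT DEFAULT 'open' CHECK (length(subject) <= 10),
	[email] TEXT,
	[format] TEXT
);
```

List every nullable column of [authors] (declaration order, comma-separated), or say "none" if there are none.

address, fee, barcode, author_id

- address: no NOT NULL constraint applies → nullable.
- due_date: part of the PRIMARY KEY, which implies NOT NULL → not nullable.
- fee: DEFAULT only fills an omitted column; an explicit NULL is still allowed → nullable.
- pages: declared NOT NULL → not nullable.
- format: declared NOT NULL → not nullable.
- shelf: part of the PRIMARY KEY, which implies NOT NULL → not nullable.
- barcode: CHECK does not forbid NULL (a CHECK constraint passes when its expression is NULL) → nullable.
- author_id: DEFAULT only fills an omitted column; an explicit NULL is still allowed → nullable.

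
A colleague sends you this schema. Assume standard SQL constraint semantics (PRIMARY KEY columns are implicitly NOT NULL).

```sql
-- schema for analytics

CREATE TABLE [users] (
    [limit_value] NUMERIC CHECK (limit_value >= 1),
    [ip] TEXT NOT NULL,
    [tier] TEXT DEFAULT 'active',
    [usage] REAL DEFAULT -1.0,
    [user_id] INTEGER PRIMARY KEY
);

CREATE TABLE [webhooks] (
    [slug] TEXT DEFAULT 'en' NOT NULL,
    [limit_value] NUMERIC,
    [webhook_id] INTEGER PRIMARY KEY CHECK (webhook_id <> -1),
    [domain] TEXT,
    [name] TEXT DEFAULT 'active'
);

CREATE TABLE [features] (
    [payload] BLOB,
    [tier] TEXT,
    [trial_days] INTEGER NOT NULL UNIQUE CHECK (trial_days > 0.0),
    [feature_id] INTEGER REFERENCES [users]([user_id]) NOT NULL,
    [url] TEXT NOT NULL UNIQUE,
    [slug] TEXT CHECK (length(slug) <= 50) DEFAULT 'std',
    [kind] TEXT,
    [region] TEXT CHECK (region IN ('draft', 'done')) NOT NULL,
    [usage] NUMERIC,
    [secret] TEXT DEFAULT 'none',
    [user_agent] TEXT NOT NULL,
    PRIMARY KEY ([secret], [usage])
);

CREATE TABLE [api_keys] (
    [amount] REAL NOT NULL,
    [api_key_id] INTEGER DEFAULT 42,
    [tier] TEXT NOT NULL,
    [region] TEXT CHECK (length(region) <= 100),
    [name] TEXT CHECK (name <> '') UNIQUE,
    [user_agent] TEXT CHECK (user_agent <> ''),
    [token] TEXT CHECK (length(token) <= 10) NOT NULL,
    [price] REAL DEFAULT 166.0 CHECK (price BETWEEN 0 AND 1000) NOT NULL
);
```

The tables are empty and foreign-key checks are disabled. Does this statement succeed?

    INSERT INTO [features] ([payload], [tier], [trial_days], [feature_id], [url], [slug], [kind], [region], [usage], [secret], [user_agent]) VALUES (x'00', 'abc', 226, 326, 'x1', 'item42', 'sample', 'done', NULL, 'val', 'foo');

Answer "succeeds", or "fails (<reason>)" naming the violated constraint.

fails (NOT NULL on usage)

usage is explicitly set to NULL, but usage is part of the PRIMARY KEY (implied NOT NULL).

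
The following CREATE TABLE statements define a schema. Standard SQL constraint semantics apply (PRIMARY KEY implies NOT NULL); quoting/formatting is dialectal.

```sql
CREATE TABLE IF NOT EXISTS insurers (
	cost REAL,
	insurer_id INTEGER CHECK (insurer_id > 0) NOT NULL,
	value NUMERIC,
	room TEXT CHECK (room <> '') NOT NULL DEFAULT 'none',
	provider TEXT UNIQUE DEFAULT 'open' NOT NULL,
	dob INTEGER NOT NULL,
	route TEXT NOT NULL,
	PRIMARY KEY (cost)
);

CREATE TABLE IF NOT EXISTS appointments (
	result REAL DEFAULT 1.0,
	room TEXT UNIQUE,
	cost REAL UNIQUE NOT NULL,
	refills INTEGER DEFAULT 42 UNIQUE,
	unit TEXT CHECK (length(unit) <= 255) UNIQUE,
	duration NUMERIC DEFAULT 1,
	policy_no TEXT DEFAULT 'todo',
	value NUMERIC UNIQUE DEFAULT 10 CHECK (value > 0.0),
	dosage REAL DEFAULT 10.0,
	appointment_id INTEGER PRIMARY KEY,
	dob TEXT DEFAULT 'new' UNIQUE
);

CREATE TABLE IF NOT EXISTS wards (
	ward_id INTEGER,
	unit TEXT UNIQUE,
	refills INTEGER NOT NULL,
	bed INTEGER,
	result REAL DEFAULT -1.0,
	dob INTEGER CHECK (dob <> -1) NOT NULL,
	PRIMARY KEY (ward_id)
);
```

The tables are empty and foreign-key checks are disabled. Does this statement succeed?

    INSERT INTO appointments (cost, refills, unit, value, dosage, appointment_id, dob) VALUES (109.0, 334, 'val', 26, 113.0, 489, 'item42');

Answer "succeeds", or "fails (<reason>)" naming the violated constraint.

succeeds

NOT NULL columns: appointment_id is supplied; cost is supplied.
CHECK constraints: 'val' satisfies (length(unit) <= 255); 26 satisfies (value > 0.0).
No constraint is violated.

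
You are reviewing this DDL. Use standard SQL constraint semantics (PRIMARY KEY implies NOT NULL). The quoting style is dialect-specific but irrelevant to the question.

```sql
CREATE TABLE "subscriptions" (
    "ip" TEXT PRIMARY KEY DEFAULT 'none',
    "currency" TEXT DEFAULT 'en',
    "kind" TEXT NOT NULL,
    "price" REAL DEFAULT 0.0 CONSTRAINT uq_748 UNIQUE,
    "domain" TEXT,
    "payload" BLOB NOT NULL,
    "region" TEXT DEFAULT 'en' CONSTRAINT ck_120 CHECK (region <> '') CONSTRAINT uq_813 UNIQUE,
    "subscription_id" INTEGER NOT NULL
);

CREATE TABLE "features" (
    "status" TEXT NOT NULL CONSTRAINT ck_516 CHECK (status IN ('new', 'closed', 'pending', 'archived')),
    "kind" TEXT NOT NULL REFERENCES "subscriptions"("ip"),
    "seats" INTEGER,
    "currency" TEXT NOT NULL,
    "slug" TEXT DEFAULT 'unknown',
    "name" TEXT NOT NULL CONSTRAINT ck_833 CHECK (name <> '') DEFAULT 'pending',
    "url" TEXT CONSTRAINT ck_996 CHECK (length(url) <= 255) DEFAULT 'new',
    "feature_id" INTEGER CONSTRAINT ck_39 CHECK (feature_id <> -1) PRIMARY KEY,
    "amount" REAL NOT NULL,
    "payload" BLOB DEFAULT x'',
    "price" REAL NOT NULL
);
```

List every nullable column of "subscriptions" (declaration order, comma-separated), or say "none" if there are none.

- ip: part of the PRIMARY KEY, which implies NOT NULL → not nullable.
- currency: DEFAULT only fills an omitted column; an explicit NULL is still allowed → nullable.
- kind: declared NOT NULL → not nullable.
- price: UNIQUE does not imply NOT NULL → nullable.
- domain: no NOT NULL constraint applies → nullable.
- payload: declared NOT NULL → not nullable.
- region: CHECK does not forbid NULL (a CHECK constraint passes when its expression is NULL) → nullable.
- subscription_id: declared NOT NULL → not nullable.

currency, price, domain, region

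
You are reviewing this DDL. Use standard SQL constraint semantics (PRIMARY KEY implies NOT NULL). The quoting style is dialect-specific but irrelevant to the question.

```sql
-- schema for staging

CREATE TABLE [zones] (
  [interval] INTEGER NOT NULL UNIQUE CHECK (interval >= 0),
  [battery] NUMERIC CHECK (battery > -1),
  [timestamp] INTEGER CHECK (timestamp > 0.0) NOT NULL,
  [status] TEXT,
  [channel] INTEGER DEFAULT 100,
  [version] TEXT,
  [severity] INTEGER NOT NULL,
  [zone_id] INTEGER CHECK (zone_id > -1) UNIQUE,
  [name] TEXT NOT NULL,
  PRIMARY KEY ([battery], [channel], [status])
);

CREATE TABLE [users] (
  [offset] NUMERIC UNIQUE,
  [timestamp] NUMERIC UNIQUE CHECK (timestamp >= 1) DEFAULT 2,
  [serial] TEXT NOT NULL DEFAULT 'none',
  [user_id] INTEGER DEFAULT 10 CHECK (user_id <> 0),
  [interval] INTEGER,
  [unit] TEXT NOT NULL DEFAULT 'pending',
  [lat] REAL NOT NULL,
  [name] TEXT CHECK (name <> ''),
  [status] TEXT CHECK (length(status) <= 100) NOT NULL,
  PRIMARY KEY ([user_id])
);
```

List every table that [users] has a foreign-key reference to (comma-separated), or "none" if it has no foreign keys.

none

No column in users has a REFERENCES clause.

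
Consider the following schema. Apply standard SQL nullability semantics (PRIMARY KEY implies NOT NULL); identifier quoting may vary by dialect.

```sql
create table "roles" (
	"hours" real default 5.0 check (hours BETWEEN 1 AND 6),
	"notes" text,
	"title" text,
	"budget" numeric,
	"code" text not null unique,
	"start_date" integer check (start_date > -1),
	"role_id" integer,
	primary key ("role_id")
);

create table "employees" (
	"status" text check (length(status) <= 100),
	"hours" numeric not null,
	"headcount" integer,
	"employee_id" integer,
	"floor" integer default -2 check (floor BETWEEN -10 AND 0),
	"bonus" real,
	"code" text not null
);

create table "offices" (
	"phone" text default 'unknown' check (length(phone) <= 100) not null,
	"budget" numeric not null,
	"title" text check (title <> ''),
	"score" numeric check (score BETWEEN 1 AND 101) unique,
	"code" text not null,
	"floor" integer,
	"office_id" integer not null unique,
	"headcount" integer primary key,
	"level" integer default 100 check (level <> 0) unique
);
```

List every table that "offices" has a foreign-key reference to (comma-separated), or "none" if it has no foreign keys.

No column in offices has a REFERENCES clause.

none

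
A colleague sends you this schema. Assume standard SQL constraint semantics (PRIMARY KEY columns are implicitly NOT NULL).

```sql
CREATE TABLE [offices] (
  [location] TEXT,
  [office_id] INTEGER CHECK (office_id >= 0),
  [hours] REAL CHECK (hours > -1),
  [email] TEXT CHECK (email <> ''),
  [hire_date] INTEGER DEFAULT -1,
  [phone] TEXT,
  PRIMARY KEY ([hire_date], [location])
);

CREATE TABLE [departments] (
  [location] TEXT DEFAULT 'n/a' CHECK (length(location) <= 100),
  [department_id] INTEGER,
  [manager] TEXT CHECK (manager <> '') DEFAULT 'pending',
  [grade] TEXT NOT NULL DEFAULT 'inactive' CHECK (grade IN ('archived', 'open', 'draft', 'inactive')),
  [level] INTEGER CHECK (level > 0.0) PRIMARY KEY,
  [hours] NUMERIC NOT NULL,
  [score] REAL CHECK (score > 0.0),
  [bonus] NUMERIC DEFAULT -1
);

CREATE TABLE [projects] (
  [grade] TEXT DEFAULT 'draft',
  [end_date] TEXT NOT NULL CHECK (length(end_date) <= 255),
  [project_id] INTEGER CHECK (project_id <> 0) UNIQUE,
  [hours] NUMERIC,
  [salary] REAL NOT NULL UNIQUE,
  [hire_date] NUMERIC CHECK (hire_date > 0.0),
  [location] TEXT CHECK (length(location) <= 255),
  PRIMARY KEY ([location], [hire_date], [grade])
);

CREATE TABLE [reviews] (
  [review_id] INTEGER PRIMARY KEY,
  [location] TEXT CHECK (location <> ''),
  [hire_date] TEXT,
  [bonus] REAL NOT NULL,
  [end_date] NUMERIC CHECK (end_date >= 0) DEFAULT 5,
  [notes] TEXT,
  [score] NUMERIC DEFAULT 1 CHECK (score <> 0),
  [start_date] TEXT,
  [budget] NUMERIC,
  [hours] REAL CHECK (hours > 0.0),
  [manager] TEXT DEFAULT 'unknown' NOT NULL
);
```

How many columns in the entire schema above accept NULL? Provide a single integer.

offices: 4 nullable (office_id, hours, email, phone — PK (hire_date, location) and explicit NOT NULL columns excluded).
departments: 5 nullable (location, department_id, manager, score, bonus — PK (level) and explicit NOT NULL columns excluded).
projects: 2 nullable (project_id, hours — PK (location, hire_date, grade) and explicit NOT NULL columns excluded).
reviews: 8 nullable (location, hire_date, end_date, notes, score, start_date, budget, hours — PK (review_id) and explicit NOT NULL columns excluded).
Total: 4 + 5 + 2 + 8 = 19.

19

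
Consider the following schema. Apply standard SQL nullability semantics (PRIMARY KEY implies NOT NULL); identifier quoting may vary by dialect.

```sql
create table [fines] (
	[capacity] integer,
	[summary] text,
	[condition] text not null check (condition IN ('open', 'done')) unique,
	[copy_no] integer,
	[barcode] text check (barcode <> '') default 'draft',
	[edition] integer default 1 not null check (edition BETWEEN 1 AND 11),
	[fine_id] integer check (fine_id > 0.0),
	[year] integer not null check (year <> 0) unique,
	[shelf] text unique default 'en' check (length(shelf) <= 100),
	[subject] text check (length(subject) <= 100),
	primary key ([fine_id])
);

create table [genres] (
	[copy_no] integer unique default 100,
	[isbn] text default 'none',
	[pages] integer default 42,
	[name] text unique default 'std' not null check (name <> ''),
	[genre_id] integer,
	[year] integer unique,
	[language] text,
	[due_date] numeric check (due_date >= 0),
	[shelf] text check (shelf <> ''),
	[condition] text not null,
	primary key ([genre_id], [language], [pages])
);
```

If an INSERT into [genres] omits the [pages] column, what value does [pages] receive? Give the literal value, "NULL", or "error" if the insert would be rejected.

pages has an explicit DEFAULT 42.
When the column is omitted from an INSERT, that default is used.

42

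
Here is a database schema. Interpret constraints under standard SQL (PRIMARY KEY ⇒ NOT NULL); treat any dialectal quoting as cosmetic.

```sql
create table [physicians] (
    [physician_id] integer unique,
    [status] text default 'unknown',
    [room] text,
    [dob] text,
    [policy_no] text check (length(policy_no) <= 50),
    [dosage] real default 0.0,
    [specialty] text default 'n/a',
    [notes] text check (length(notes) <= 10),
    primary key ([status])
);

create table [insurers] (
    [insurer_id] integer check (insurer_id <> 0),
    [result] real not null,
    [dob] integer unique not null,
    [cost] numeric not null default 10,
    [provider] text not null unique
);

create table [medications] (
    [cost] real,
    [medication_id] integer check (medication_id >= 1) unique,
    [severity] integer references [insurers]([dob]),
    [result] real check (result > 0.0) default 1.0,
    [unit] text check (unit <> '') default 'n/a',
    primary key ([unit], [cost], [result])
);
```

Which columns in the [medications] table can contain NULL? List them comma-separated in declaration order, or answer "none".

- cost: part of the PRIMARY KEY, which implies NOT NULL → not nullable.
- medication_id: CHECK does not forbid NULL (a CHECK constraint passes when its expression is NULL) → nullable.
- severity: a foreign key column may be NULL unless separately constrained → nullable.
- result: part of the PRIMARY KEY, which implies NOT NULL → not nullable.
- unit: part of the PRIMARY KEY, which implies NOT NULL → not nullable.

medication_id, severity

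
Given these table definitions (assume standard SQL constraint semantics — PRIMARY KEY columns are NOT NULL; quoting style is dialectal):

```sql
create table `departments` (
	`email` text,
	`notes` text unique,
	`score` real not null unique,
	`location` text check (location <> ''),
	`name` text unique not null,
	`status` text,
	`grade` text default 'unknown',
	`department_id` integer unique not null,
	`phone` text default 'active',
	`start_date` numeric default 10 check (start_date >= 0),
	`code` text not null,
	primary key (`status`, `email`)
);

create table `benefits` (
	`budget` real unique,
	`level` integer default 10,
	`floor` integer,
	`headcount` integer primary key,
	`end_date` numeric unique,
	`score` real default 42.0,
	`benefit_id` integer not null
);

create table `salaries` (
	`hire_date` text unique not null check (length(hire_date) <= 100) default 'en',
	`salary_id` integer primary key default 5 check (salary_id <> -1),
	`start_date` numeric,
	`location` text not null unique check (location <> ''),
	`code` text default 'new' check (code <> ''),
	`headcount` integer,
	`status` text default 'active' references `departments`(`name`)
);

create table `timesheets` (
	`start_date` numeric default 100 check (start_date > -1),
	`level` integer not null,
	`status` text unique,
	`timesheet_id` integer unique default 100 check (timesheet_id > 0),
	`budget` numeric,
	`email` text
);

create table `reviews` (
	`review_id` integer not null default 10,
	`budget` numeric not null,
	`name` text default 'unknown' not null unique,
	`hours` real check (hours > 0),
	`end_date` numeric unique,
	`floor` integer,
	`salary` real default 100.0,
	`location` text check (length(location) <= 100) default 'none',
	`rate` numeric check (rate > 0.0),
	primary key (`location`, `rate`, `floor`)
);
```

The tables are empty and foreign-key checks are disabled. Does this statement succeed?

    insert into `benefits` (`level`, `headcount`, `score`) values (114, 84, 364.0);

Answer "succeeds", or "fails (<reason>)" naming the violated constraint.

fails (NOT NULL on benefit_id)

benefit_id is omitted from the column list and has no DEFAULT, so it would receive NULL.
But benefit_id is declared NOT NULL.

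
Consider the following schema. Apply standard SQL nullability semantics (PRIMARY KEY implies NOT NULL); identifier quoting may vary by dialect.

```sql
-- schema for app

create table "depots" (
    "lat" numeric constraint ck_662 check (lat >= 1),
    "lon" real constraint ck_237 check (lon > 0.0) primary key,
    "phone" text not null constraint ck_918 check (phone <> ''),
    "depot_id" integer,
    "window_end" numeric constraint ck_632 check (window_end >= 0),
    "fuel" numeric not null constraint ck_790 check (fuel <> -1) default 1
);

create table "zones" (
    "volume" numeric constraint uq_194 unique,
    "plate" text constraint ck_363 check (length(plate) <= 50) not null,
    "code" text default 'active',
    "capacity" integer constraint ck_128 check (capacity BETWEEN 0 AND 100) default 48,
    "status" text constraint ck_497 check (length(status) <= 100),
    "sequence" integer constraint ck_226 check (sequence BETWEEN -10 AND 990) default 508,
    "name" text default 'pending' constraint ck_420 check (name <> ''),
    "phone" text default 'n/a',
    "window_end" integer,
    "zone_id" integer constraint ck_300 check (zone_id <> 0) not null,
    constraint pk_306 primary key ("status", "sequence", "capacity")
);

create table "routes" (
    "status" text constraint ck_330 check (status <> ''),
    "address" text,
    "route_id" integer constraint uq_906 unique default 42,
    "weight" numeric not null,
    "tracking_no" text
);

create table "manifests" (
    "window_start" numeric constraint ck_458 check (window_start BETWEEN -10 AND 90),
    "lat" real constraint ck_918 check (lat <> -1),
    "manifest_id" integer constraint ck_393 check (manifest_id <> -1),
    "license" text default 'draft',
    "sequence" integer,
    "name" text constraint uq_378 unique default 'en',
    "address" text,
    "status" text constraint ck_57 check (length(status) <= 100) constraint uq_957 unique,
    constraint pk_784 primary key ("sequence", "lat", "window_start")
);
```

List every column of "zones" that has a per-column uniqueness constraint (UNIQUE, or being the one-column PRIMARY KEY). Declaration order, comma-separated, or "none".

volume

- volume: declared UNIQUE → unique.
- plate: no UNIQUE or single-column PK constraint.
- code: no UNIQUE or single-column PK constraint.
- capacity: part of a composite PRIMARY KEY — only the tuple is unique, not this column on its own.
- status: part of a composite PRIMARY KEY — only the tuple is unique, not this column on its own.
- sequence: part of a composite PRIMARY KEY — only the tuple is unique, not this column on its own.
- name: no UNIQUE or single-column PK constraint.
- phone: no UNIQUE or single-column PK constraint.
- window_end: no UNIQUE or single-column PK constraint.
- zone_id: no UNIQUE or single-column PK constraint.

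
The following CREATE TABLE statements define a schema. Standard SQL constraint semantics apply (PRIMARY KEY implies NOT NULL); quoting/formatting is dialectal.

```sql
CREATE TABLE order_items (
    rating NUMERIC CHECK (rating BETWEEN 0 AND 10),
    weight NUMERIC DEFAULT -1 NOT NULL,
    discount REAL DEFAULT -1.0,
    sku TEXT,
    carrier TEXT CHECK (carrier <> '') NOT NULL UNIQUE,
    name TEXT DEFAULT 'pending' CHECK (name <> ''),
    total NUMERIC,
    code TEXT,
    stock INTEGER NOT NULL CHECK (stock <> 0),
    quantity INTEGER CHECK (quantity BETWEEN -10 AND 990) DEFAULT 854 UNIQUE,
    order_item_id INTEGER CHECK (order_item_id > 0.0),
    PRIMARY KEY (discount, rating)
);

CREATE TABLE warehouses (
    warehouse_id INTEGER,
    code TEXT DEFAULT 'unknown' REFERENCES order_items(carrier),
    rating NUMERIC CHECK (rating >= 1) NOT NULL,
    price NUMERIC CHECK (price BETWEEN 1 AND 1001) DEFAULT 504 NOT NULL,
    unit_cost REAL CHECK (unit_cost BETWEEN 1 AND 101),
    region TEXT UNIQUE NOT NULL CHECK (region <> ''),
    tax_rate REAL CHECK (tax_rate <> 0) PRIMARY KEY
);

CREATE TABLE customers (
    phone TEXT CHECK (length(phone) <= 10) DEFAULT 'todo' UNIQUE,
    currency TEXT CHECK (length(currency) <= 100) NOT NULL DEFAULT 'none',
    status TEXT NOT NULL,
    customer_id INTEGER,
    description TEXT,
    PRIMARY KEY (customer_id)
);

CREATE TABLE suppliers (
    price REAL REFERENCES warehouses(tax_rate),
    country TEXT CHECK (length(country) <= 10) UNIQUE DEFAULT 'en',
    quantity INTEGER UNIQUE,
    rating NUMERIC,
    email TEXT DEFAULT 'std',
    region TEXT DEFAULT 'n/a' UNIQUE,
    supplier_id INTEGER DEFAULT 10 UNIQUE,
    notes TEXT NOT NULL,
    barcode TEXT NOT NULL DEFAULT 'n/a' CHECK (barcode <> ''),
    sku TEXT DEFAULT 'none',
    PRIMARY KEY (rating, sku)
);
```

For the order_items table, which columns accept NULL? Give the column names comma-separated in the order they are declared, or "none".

- rating: part of the PRIMARY KEY, which implies NOT NULL → not nullable.
- weight: declared NOT NULL → not nullable.
- discount: part of the PRIMARY KEY, which implies NOT NULL → not nullable.
- sku: no NOT NULL constraint applies → nullable.
- carrier: declared NOT NULL → not nullable.
- name: CHECK does not forbid NULL (a CHECK constraint passes when its expression is NULL) → nullable.
- total: no NOT NULL constraint applies → nullable.
- code: no NOT NULL constraint applies → nullable.
- stock: declared NOT NULL → not nullable.
- quantity: CHECK does not forbid NULL (a CHECK constraint passes when its expression is NULL) → nullable.
- order_item_id: CHECK does not forbid NULL (a CHECK constraint passes when its expression is NULL) → nullable.

sku, name, total, code, quantity, order_item_id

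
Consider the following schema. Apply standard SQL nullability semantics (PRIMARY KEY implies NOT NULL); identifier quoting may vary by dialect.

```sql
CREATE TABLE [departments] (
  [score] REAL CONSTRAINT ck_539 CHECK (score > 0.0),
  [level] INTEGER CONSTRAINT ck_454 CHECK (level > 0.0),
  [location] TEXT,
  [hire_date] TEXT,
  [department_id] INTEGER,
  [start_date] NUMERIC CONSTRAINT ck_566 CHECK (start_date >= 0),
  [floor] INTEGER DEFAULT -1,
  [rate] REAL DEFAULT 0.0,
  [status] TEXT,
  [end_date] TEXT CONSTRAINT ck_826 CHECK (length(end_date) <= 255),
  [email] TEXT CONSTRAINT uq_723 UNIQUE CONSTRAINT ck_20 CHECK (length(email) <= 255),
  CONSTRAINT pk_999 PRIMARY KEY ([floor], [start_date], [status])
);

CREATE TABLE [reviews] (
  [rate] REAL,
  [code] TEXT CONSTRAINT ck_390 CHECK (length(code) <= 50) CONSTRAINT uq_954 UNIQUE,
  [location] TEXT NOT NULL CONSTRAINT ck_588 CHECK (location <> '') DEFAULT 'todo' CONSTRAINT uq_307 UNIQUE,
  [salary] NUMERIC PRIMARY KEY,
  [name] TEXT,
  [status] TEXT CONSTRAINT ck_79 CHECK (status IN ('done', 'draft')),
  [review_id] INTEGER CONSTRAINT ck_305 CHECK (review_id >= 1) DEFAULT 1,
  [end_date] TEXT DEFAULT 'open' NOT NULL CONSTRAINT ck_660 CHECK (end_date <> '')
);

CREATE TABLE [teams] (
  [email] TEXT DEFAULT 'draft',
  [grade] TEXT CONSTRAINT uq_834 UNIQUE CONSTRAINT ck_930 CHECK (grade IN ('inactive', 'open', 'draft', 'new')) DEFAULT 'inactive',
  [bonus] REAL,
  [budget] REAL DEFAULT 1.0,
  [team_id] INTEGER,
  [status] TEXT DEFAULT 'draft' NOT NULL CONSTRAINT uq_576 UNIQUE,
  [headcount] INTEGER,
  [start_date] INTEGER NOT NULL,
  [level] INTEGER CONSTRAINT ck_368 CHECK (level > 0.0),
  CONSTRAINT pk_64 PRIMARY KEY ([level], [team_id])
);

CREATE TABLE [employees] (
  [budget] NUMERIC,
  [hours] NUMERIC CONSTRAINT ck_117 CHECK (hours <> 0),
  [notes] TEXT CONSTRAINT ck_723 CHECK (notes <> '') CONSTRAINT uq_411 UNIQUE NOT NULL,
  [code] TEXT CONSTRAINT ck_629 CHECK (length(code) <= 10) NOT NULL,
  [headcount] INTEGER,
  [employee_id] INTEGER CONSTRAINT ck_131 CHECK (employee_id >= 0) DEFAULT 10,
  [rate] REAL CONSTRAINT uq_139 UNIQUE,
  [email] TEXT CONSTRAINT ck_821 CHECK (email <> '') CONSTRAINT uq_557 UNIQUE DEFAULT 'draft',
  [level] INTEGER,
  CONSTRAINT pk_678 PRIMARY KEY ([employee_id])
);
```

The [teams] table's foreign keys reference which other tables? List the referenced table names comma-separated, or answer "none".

none

No column in teams has a REFERENCES clause.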